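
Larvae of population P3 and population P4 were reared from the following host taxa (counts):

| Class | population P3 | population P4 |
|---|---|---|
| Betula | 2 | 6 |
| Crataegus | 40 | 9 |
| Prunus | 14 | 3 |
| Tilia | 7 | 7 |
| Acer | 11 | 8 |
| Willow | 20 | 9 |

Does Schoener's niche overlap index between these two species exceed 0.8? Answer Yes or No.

No

Proportions for population P3 (n=94): 2/94=0.0213, 40/94=0.4255, 14/94=0.1489, 7/94=0.0745, 11/94=0.1170, 20/94=0.2128
Proportions for population P4 (n=42): 6/42=0.1429, 9/42=0.2143, 3/42=0.0714, 7/42=0.1667, 8/42=0.1905, 9/42=0.2143
Σ|p₁ᵢ − p₂ᵢ| = 0.1216 + 0.2112 + 0.0775 + 0.0922 + 0.0735 + 0.0015 = 0.5775
D = 1 − ½ × 0.5775 = 1 − 0.28875 = 0.71125
D = 0.71125 < 0.8 → No.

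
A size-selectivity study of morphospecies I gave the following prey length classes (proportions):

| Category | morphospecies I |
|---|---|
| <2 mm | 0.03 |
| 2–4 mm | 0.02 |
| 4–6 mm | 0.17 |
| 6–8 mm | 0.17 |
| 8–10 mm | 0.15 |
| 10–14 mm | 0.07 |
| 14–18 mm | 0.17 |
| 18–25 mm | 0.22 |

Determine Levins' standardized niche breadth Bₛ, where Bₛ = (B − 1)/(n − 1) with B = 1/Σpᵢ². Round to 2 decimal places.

Σpᵢ² = 0.03² + 0.02² + 0.17² + 0.17² + 0.15² + 0.07² + 0.17² + 0.22² = 0.0009 + 0.0004 + 0.0289 + 0.0289 + 0.0225 + 0.0049 + 0.0289 + 0.0484 = 0.1638
B = 1 / 0.1638 = 6.1050
Bₛ = (B − 1)/(n − 1) = (6.1050 − 1)/(8 − 1) = 5.1050/7 = 0.7293

0.73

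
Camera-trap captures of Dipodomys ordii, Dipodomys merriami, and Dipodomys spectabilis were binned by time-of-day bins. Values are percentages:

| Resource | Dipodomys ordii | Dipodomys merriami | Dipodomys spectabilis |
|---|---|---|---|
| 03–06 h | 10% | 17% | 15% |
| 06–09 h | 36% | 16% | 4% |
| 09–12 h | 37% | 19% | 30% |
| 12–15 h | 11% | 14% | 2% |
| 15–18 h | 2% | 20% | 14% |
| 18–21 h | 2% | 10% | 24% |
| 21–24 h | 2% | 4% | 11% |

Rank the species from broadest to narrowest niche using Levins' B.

Convert percentages to proportions (divide by 100).
Σp_ordiᵢ² = 0.10² + 0.36² + 0.37² + 0.11² + 0.02² + 0.02² + 0.02² = 0.0100 + 0.1296 + 0.1369 + 0.0121 + 0.0004 + 0.0004 + 0.0004 = 0.2898
B_ordi = 1 / 0.2898 = 3.4507
Σp_merrᵢ² = 0.17² + 0.16² + 0.19² + 0.14² + 0.20² + 0.10² + 0.04² = 0.0289 + 0.0256 + 0.0361 + 0.0196 + 0.0400 + 0.0100 + 0.0016 = 0.1618
B_merr = 1 / 0.1618 = 6.1805
Σp_specᵢ² = 0.15² + 0.04² + 0.30² + 0.02² + 0.14² + 0.24² + 0.11² = 0.0225 + 0.0016 + 0.0900 + 0.0004 + 0.0196 + 0.0576 + 0.0121 = 0.2038
B_spec = 1 / 0.2038 = 4.9068
Ranking by B (broadest → narrowest): Dipodomys merriami (6.18) > Dipodomys spectabilis (4.91) > Dipodomys ordii (3.45)

Dipodomys merriami > Dipodomys spectabilis > Dipodomys ordii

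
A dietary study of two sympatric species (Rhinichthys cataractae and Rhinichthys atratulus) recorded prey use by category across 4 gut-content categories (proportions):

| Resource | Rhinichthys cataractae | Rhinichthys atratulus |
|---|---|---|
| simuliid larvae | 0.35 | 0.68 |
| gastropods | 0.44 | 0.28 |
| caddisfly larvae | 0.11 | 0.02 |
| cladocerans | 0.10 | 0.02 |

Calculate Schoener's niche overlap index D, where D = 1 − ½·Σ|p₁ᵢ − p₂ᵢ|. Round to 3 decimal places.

Σ|p₁ᵢ − p₂ᵢ| = 0.33 + 0.16 + 0.09 + 0.08 = 0.66
D = 1 − ½ × 0.66 = 1 − 0.330 = 0.67000

0.670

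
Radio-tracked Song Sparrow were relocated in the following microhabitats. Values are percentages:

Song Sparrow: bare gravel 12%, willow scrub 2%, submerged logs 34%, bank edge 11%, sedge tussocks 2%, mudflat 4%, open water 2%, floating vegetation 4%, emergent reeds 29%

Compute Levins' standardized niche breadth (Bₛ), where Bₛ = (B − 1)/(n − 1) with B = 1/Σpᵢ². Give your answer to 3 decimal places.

Convert percentages to proportions (divide by 100).
Σpᵢ² = 0.12² + 0.02² + 0.34² + 0.11² + 0.02² + 0.04² + 0.02² + 0.04² + 0.29² = 0.0144 + 0.0004 + 0.1156 + 0.0121 + 0.0004 + 0.0016 + 0.0004 + 0.0016 + 0.0841 = 0.2306
B = 1 / 0.2306 = 4.33651
Bₛ = (B − 1)/(n − 1) = (4.33651 − 1)/(9 − 1) = 3.33651/8 = 0.41706

0.417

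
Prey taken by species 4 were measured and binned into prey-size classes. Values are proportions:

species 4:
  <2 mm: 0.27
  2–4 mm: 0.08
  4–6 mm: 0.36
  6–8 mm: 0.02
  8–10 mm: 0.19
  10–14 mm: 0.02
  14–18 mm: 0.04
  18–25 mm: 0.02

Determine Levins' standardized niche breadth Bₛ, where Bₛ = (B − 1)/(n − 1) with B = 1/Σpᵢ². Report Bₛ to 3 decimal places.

0.434

Σpᵢ² = 0.27² + 0.08² + 0.36² + 0.02² + 0.19² + 0.02² + 0.04² + 0.02² = 0.0729 + 0.0064 + 0.1296 + 0.0004 + 0.0361 + 0.0004 + 0.0016 + 0.0004 = 0.2478
B = 1 / 0.2478 = 4.03551
Bₛ = (B − 1)/(n − 1) = (4.03551 − 1)/(8 − 1) = 3.03551/7 = 0.43364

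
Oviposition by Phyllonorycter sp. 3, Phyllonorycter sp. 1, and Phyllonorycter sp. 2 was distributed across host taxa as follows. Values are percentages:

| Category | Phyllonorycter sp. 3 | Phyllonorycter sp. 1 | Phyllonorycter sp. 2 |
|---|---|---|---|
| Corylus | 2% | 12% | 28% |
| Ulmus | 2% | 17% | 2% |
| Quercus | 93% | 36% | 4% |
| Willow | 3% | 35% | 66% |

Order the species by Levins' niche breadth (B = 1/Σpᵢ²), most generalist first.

Convert percentages to proportions (divide by 100).
Σp_3ᵢ² = 0.02² + 0.02² + 0.93² + 0.03² = 0.0004 + 0.0004 + 0.8649 + 0.0009 = 0.8666
B_3 = 1 / 0.8666 = 1.1539
Σp_1ᵢ² = 0.12² + 0.17² + 0.36² + 0.35² = 0.0144 + 0.0289 + 0.1296 + 0.1225 = 0.2954
B_1 = 1 / 0.2954 = 3.3852
Σp_2ᵢ² = 0.28² + 0.02² + 0.04² + 0.66² = 0.0784 + 0.0004 + 0.0016 + 0.4356 = 0.5160
B_2 = 1 / 0.5160 = 1.9380
Ranking by B (broadest → narrowest): Phyllonorycter sp. 1 (3.39) > Phyllonorycter sp. 2 (1.94) > Phyllonorycter sp. 3 (1.15)

Phyllonorycter sp. 1 > Phyllonorycter sp. 2 > Phyllonorycter sp. 3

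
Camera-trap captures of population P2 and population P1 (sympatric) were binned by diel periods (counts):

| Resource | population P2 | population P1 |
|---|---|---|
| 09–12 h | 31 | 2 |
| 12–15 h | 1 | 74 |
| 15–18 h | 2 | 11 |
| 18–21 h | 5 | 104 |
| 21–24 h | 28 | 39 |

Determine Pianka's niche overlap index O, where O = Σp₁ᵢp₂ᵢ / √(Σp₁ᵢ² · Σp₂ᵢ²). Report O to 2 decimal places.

0.31

Proportions for population P2 (n=67): 31/67=0.4627, 1/67=0.0149, 2/67=0.0299, 5/67=0.0746, 28/67=0.4179
Proportions for population P1 (n=230): 2/230=0.0087, 74/230=0.3217, 11/230=0.0478, 104/230=0.4522, 39/230=0.1696
Σ p₁ᵢp₂ᵢ = 0.004025 + 0.004793 + 0.001429 + 0.033734 + 0.070876 = 0.114857
Σp_1ᵢ² = 0.4627² + 0.0149² + 0.0299² + 0.0746² + 0.4179² = 0.214091 + 0.000222 + 0.000894 + 0.005565 + 0.174640 = 0.395412
Σp_2ᵢ² = 0.0087² + 0.3217² + 0.0478² + 0.4522² + 0.1696² = 0.000076 + 0.103491 + 0.002285 + 0.204485 + 0.028764 = 0.339101
O = 0.114857 / √(0.395412 × 0.339101) = 0.114857 / 0.3661756 = 0.3137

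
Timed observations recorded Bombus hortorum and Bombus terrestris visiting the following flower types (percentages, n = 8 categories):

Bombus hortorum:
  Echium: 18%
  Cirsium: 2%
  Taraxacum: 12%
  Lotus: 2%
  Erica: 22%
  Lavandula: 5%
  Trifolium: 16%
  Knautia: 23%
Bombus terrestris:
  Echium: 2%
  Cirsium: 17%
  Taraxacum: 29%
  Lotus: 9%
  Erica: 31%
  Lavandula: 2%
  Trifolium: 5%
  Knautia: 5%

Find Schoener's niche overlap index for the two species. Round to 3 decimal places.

0.520

Convert percentages to proportions (divide by 100).
Σ|p₁ᵢ − p₂ᵢ| = 0.16 + 0.15 + 0.17 + 0.07 + 0.09 + 0.03 + 0.11 + 0.18 = 0.96
D = 1 − ½ × 0.96 = 1 − 0.480 = 0.52000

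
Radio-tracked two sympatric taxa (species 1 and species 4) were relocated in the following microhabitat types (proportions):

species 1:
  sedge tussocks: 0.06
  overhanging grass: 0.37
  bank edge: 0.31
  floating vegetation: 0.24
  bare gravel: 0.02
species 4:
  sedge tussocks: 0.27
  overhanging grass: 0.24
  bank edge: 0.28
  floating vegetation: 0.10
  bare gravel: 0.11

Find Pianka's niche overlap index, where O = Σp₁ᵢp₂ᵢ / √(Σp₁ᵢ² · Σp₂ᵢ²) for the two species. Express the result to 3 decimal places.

Σ p₁ᵢp₂ᵢ = 0.0162 + 0.0888 + 0.0868 + 0.0240 + 0.0022 = 0.2180
Σp_1ᵢ² = 0.06² + 0.37² + 0.31² + 0.24² + 0.02² = 0.0036 + 0.1369 + 0.0961 + 0.0576 + 0.0004 = 0.2946
Σp_2ᵢ² = 0.27² + 0.24² + 0.28² + 0.10² + 0.11² = 0.0729 + 0.0576 + 0.0784 + 0.0100 + 0.0121 = 0.2310
O = 0.2180 / √(0.2946 × 0.2310) = 0.2180 / 0.260869 = 0.83567

0.836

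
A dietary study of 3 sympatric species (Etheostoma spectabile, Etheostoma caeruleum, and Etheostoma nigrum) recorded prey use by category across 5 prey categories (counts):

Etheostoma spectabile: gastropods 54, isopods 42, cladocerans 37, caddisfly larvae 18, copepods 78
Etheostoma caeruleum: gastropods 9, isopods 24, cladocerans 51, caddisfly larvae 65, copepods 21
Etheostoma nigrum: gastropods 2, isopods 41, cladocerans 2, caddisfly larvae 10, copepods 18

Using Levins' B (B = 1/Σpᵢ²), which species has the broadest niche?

Etheostoma spectabile

Proportions for Etheostoma spectabile (n=229): 54/229=0.2358, 42/229=0.1834, 37/229=0.1616, 18/229=0.0786, 78/229=0.3406
Proportions for Etheostoma caeruleum (n=170): 9/170=0.0529, 24/170=0.1412, 51/170=0.3000, 65/170=0.3824, 21/170=0.1235
Proportions for Etheostoma nigrum (n=73): 2/73=0.0274, 41/73=0.5616, 2/73=0.0274, 10/73=0.1370, 18/73=0.2466
Σp_specᵢ² = 0.2358² + 0.1834² + 0.1616² + 0.0786² + 0.3406² = 0.055602 + 0.033636 + 0.026115 + 0.006178 + 0.116008 = 0.237539
B_spec = 1 / 0.237539 = 4.2098
Σp_caerᵢ² = 0.0529² + 0.1412² + 0.3000² + 0.3824² + 0.1235² = 0.002798 + 0.019937 + 0.090000 + 0.146230 + 0.015252 = 0.274217
B_caer = 1 / 0.274217 = 3.6467
Σp_nigrᵢ² = 0.0274² + 0.5616² + 0.0274² + 0.1370² + 0.2466² = 0.000751 + 0.315395 + 0.000751 + 0.018769 + 0.060812 = 0.396478
B_nigr = 1 / 0.396478 = 2.5222
Highest B → broadest niche (most generalist): Etheostoma spectabile (B = 4.21).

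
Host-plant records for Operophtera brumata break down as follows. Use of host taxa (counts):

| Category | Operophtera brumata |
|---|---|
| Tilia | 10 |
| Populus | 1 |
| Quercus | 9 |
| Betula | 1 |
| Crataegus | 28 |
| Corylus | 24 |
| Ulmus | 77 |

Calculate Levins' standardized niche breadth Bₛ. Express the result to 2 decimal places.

0.34

Proportions for Operophtera brumata (n=150): 10/150=0.0667, 1/150=0.0067, 9/150=0.0600, 1/150=0.0067, 28/150=0.1867, 24/150=0.1600, 77/150=0.5133
Σpᵢ² = 0.0667² + 0.0067² + 0.0600² + 0.0067² + 0.1867² + 0.1600² + 0.5133² = 0.004449 + 0.000045 + 0.003600 + 0.000045 + 0.034857 + 0.025600 + 0.263477 = 0.332073
B = 1 / 0.332073 = 3.0114
Bₛ = (B − 1)/(n − 1) = (3.0114 − 1)/(7 − 1) = 2.0114/6 = 0.3352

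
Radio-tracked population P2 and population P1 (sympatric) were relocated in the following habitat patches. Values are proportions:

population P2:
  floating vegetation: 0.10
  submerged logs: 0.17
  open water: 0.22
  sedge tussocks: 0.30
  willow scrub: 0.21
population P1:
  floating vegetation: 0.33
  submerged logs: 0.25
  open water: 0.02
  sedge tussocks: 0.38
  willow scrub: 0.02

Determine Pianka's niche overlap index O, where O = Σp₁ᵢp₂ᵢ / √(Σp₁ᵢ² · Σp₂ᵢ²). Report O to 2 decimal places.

Σ p₁ᵢp₂ᵢ = 0.0330 + 0.0425 + 0.0044 + 0.1140 + 0.0042 = 0.1981
Σp_1ᵢ² = 0.10² + 0.17² + 0.22² + 0.30² + 0.21² = 0.0100 + 0.0289 + 0.0484 + 0.0900 + 0.0441 = 0.2214
Σp_2ᵢ² = 0.33² + 0.25² + 0.02² + 0.38² + 0.02² = 0.1089 + 0.0625 + 0.0004 + 0.1444 + 0.0004 = 0.3166
O = 0.1981 / √(0.2214 × 0.3166) = 0.1981 / 0.26476 = 0.7482

0.75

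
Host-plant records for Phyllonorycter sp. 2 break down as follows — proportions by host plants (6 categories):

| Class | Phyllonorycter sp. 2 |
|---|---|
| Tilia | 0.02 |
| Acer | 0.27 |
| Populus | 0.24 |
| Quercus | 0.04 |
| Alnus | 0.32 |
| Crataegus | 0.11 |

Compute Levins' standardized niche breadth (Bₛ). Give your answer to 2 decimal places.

0.61

Σpᵢ² = 0.02² + 0.27² + 0.24² + 0.04² + 0.32² + 0.11² = 0.0004 + 0.0729 + 0.0576 + 0.0016 + 0.1024 + 0.0121 = 0.2470
B = 1 / 0.2470 = 4.0486
Bₛ = (B − 1)/(n − 1) = (4.0486 − 1)/(6 − 1) = 3.0486/5 = 0.6097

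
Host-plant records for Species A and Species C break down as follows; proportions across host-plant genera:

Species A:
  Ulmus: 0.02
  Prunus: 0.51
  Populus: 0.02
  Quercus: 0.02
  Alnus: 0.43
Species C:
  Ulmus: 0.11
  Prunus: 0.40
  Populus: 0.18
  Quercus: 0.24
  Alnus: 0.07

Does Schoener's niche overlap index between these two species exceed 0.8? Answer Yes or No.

No

Σ|p₁ᵢ − p₂ᵢ| = 0.09 + 0.11 + 0.16 + 0.22 + 0.36 = 0.94
D = 1 − ½ × 0.94 = 1 − 0.470 = 0.5300
D = 0.5300 < 0.8 → No.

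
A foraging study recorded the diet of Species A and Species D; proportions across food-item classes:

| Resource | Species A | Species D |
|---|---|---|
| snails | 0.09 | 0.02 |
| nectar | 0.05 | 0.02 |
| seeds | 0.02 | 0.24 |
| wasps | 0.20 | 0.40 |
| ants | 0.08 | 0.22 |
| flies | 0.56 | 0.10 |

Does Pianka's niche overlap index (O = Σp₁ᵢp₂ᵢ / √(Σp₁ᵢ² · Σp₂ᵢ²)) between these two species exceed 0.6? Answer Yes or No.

No

Σ p₁ᵢp₂ᵢ = 0.0018 + 0.0010 + 0.0048 + 0.0800 + 0.0176 + 0.0560 = 0.1612
Σp_1ᵢ² = 0.09² + 0.05² + 0.02² + 0.20² + 0.08² + 0.56² = 0.0081 + 0.0025 + 0.0004 + 0.0400 + 0.0064 + 0.3136 = 0.3710
Σp_2ᵢ² = 0.02² + 0.02² + 0.24² + 0.40² + 0.22² + 0.10² = 0.0004 + 0.0004 + 0.0576 + 0.1600 + 0.0484 + 0.0100 = 0.2768
O = 0.1612 / √(0.3710 × 0.2768) = 0.1612 / 0.32046 = 0.5030
O = 0.5030 < 0.6 → No.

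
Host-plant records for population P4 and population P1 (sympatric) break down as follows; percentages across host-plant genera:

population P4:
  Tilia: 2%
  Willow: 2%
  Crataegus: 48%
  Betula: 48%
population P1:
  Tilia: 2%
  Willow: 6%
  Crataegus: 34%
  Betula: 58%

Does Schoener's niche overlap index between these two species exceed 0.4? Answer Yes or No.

Convert percentages to proportions (divide by 100).
Σ|p₁ᵢ − p₂ᵢ| = 0.00 + 0.04 + 0.14 + 0.10 = 0.28
D = 1 − ½ × 0.28 = 1 − 0.140 = 0.8600
D = 0.8600 > 0.4 → Yes.

Yes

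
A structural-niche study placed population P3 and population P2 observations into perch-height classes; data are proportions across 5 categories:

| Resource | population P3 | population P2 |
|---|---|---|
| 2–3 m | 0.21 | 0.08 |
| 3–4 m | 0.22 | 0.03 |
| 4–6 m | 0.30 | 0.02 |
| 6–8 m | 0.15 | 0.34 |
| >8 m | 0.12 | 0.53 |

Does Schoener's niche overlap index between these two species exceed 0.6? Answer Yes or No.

No

Σ|p₁ᵢ − p₂ᵢ| = 0.13 + 0.19 + 0.28 + 0.19 + 0.41 = 1.20
D = 1 − ½ × 1.20 = 1 − 0.600 = 0.4000
D = 0.4000 < 0.6 → No.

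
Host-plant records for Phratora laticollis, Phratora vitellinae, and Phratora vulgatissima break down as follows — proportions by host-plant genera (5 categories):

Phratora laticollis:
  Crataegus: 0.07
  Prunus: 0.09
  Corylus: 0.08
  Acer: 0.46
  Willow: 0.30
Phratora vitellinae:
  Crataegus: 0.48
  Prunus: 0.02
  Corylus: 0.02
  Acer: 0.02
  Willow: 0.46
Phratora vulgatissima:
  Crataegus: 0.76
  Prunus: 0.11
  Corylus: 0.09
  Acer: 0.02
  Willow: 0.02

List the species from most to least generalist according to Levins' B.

Phratora laticollis > Phratora vitellinae > Phratora vulgatissima

Σp_latiᵢ² = 0.07² + 0.09² + 0.08² + 0.46² + 0.30² = 0.0049 + 0.0081 + 0.0064 + 0.2116 + 0.0900 = 0.3210
B_lati = 1 / 0.3210 = 3.1153
Σp_viteᵢ² = 0.48² + 0.02² + 0.02² + 0.02² + 0.46² = 0.2304 + 0.0004 + 0.0004 + 0.0004 + 0.2116 = 0.4432
B_vite = 1 / 0.4432 = 2.2563
Σp_vulgᵢ² = 0.76² + 0.11² + 0.09² + 0.02² + 0.02² = 0.5776 + 0.0121 + 0.0081 + 0.0004 + 0.0004 = 0.5986
B_vulg = 1 / 0.5986 = 1.6706
Ranking by B (broadest → narrowest): Phratora laticollis (3.12) > Phratora vitellinae (2.26) > Phratora vulgatissima (1.67)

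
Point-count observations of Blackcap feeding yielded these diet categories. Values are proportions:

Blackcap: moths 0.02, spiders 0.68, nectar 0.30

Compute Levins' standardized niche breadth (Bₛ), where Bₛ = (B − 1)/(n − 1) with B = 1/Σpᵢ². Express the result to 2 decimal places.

0.40

Σpᵢ² = 0.02² + 0.68² + 0.30² = 0.0004 + 0.4624 + 0.0900 = 0.5528
B = 1 / 0.5528 = 1.8090
Bₛ = (B − 1)/(n − 1) = (1.8090 − 1)/(3 − 1) = 0.8090/2 = 0.4045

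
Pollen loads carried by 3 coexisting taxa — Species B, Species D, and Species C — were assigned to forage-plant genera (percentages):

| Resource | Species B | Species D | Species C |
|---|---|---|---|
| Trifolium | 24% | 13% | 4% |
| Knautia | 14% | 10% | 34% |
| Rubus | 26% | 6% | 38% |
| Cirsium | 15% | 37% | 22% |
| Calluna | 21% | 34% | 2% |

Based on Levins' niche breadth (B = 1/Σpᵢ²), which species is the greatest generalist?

Convert percentages to proportions (divide by 100).
Σp_Bᵢ² = 0.24² + 0.14² + 0.26² + 0.15² + 0.21² = 0.0576 + 0.0196 + 0.0676 + 0.0225 + 0.0441 = 0.2114
B_B = 1 / 0.2114 = 4.7304
Σp_Dᵢ² = 0.13² + 0.10² + 0.06² + 0.37² + 0.34² = 0.0169 + 0.0100 + 0.0036 + 0.1369 + 0.1156 = 0.2830
B_D = 1 / 0.2830 = 3.5336
Σp_Cᵢ² = 0.04² + 0.34² + 0.38² + 0.22² + 0.02² = 0.0016 + 0.1156 + 0.1444 + 0.0484 + 0.0004 = 0.3104
B_C = 1 / 0.3104 = 3.2216
Highest B → broadest niche (most generalist): Species B (B = 4.73).

Species B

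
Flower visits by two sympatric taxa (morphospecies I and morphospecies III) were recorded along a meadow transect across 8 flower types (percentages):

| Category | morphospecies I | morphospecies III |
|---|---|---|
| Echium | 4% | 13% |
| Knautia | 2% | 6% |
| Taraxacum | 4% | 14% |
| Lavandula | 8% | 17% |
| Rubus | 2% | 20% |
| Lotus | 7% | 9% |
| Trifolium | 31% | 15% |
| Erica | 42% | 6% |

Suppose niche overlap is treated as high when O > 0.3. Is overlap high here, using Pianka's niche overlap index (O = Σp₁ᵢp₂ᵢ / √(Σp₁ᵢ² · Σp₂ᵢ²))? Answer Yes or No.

Convert percentages to proportions (divide by 100).
Σ p₁ᵢp₂ᵢ = 0.0052 + 0.0012 + 0.0056 + 0.0136 + 0.0040 + 0.0063 + 0.0465 + 0.0252 = 0.1076
Σp_1ᵢ² = 0.04² + 0.02² + 0.04² + 0.08² + 0.02² + 0.07² + 0.31² + 0.42² = 0.0016 + 0.0004 + 0.0016 + 0.0064 + 0.0004 + 0.0049 + 0.0961 + 0.1764 = 0.2878
Σp_2ᵢ² = 0.13² + 0.06² + 0.14² + 0.17² + 0.20² + 0.09² + 0.15² + 0.06² = 0.0169 + 0.0036 + 0.0196 + 0.0289 + 0.0400 + 0.0081 + 0.0225 + 0.0036 = 0.1432
O = 0.1076 / √(0.2878 × 0.1432) = 0.1076 / 0.20301 = 0.5300
O = 0.5300 > 0.3 → Yes.

Yes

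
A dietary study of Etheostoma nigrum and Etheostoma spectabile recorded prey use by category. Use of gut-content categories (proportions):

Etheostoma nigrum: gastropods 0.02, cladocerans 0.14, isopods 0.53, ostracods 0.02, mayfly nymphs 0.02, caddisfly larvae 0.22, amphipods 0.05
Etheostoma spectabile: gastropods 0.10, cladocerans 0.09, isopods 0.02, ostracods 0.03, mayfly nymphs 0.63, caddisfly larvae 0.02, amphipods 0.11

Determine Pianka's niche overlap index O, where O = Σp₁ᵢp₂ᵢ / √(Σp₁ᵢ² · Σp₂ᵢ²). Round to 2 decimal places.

Σ p₁ᵢp₂ᵢ = 0.0020 + 0.0126 + 0.0106 + 0.0006 + 0.0126 + 0.0044 + 0.0055 = 0.0483
Σp_1ᵢ² = 0.02² + 0.14² + 0.53² + 0.02² + 0.02² + 0.22² + 0.05² = 0.0004 + 0.0196 + 0.2809 + 0.0004 + 0.0004 + 0.0484 + 0.0025 = 0.3526
Σp_2ᵢ² = 0.10² + 0.09² + 0.02² + 0.03² + 0.63² + 0.02² + 0.11² = 0.0100 + 0.0081 + 0.0004 + 0.0009 + 0.3969 + 0.0004 + 0.0121 = 0.4288
O = 0.0483 / √(0.3526 × 0.4288) = 0.0483 / 0.38884 = 0.1242

0.12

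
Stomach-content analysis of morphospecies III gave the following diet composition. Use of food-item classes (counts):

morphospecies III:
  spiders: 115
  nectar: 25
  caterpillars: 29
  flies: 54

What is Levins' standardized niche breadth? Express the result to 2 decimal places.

0.61

Proportions for morphospecies III (n=223): 115/223=0.5157, 25/223=0.1121, 29/223=0.1300, 54/223=0.2422
Σpᵢ² = 0.5157² + 0.1121² + 0.1300² + 0.2422² = 0.265946 + 0.012566 + 0.016900 + 0.058661 = 0.354073
B = 1 / 0.354073 = 2.8243
Bₛ = (B − 1)/(n − 1) = (2.8243 − 1)/(4 − 1) = 1.8243/3 = 0.6081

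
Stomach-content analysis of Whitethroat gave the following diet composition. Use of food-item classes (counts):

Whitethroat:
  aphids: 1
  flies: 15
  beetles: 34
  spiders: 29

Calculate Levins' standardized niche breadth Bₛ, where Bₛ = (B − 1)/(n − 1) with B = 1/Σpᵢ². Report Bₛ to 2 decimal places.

0.60

Proportions for Whitethroat (n=79): 1/79=0.0127, 15/79=0.1899, 34/79=0.4304, 29/79=0.3671
Σpᵢ² = 0.0127² + 0.1899² + 0.4304² + 0.3671² = 0.000161 + 0.036062 + 0.185244 + 0.134762 = 0.356229
B = 1 / 0.356229 = 2.8072
Bₛ = (B − 1)/(n − 1) = (2.8072 − 1)/(4 − 1) = 1.8072/3 = 0.6024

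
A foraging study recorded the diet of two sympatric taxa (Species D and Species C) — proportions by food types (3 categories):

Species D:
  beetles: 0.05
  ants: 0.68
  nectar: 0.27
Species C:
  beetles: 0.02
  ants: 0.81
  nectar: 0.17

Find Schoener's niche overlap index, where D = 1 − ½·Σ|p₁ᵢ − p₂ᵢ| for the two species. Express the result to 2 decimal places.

Σ|p₁ᵢ − p₂ᵢ| = 0.03 + 0.13 + 0.10 = 0.26
D = 1 − ½ × 0.26 = 1 − 0.130 = 0.8700

0.87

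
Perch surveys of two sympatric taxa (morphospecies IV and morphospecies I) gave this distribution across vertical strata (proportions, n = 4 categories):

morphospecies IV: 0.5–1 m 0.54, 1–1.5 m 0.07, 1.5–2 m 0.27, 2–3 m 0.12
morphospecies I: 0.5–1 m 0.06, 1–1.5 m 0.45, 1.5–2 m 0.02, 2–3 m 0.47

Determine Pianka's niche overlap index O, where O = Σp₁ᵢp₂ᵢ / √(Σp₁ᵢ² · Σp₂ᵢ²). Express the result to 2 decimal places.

Σ p₁ᵢp₂ᵢ = 0.0324 + 0.0315 + 0.0054 + 0.0564 = 0.1257
Σp_1ᵢ² = 0.54² + 0.07² + 0.27² + 0.12² = 0.2916 + 0.0049 + 0.0729 + 0.0144 = 0.3838
Σp_2ᵢ² = 0.06² + 0.45² + 0.02² + 0.47² = 0.0036 + 0.2025 + 0.0004 + 0.2209 = 0.4274
O = 0.1257 / √(0.3838 × 0.4274) = 0.1257 / 0.40501 = 0.3104

0.31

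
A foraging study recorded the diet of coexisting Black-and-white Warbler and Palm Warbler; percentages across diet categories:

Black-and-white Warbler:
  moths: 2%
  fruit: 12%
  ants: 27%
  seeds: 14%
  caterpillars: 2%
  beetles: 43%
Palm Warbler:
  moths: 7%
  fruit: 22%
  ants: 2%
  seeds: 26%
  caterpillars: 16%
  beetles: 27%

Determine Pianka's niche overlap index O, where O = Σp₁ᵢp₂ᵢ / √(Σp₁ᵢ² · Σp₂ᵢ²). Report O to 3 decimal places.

Convert percentages to proportions (divide by 100).
Σ p₁ᵢp₂ᵢ = 0.0014 + 0.0264 + 0.0054 + 0.0364 + 0.0032 + 0.1161 = 0.1889
Σp_1ᵢ² = 0.02² + 0.12² + 0.27² + 0.14² + 0.02² + 0.43² = 0.0004 + 0.0144 + 0.0729 + 0.0196 + 0.0004 + 0.1849 = 0.2926
Σp_2ᵢ² = 0.07² + 0.22² + 0.02² + 0.26² + 0.16² + 0.27² = 0.0049 + 0.0484 + 0.0004 + 0.0676 + 0.0256 + 0.0729 = 0.2198
O = 0.1889 / √(0.2926 × 0.2198) = 0.1889 / 0.253601 = 0.74487

0.745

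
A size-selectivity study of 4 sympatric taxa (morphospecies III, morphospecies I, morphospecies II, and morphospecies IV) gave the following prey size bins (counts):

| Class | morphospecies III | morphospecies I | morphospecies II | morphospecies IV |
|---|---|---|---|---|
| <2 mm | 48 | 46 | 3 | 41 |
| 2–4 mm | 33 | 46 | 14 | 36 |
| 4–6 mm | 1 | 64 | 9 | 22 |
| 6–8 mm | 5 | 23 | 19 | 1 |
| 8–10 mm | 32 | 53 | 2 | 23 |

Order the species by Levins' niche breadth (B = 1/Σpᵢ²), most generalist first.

morphospecies I > morphospecies IV > morphospecies II > morphospecies III

Proportions for morphospecies III (n=119): 48/119=0.4034, 33/119=0.2773, 1/119=0.0084, 5/119=0.0420, 32/119=0.2689
Proportions for morphospecies I (n=232): 46/232=0.1983, 46/232=0.1983, 64/232=0.2759, 23/232=0.0991, 53/232=0.2284
Proportions for morphospecies II (n=47): 3/47=0.0638, 14/47=0.2979, 9/47=0.1915, 19/47=0.4043, 2/47=0.0426
Proportions for morphospecies IV (n=123): 41/123=0.3333, 36/123=0.2927, 22/123=0.1789, 1/123=0.0081, 23/123=0.1870
Σp_IIIᵢ² = 0.4034² + 0.2773² + 0.0084² + 0.0420² + 0.2689² = 0.162732 + 0.076895 + 0.000071 + 0.001764 + 0.072307 = 0.313769
B_III = 1 / 0.313769 = 3.1871
Σp_Iᵢ² = 0.1983² + 0.1983² + 0.2759² + 0.0991² + 0.2284² = 0.039323 + 0.039323 + 0.076121 + 0.009821 + 0.052167 = 0.216755
B_I = 1 / 0.216755 = 4.6135
Σp_IIᵢ² = 0.0638² + 0.2979² + 0.1915² + 0.4043² + 0.0426² = 0.004070 + 0.088744 + 0.036672 + 0.163458 + 0.001815 = 0.294759
B_II = 1 / 0.294759 = 3.3926
Σp_IVᵢ² = 0.3333² + 0.2927² + 0.1789² + 0.0081² + 0.1870² = 0.111089 + 0.085673 + 0.032005 + 0.000066 + 0.034969 = 0.263802
B_IV = 1 / 0.263802 = 3.7907
Ranking by B (broadest → narrowest): morphospecies I (4.61) > morphospecies IV (3.79) > morphospecies II (3.39) > morphospecies III (3.19)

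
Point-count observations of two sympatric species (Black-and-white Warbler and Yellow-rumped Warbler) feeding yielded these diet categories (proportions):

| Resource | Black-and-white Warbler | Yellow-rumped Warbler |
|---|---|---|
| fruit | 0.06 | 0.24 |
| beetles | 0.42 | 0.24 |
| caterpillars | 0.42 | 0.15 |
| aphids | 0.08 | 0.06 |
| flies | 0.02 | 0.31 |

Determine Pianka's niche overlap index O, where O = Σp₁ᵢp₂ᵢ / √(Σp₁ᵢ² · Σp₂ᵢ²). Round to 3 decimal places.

0.644

Σ p₁ᵢp₂ᵢ = 0.0144 + 0.1008 + 0.0630 + 0.0048 + 0.0062 = 0.1892
Σp_1ᵢ² = 0.06² + 0.42² + 0.42² + 0.08² + 0.02² = 0.0036 + 0.1764 + 0.1764 + 0.0064 + 0.0004 = 0.3632
Σp_2ᵢ² = 0.24² + 0.24² + 0.15² + 0.06² + 0.31² = 0.0576 + 0.0576 + 0.0225 + 0.0036 + 0.0961 = 0.2374
O = 0.1892 / √(0.3632 × 0.2374) = 0.1892 / 0.293639 = 0.64433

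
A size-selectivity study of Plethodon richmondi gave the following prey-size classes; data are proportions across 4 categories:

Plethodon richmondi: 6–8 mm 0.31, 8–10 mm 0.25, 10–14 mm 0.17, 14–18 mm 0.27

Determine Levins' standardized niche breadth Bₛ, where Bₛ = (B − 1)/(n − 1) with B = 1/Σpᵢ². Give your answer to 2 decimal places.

Σpᵢ² = 0.31² + 0.25² + 0.17² + 0.27² = 0.0961 + 0.0625 + 0.0289 + 0.0729 = 0.2604
B = 1 / 0.2604 = 3.8402
Bₛ = (B − 1)/(n − 1) = (3.8402 − 1)/(4 − 1) = 2.8402/3 = 0.9467

0.95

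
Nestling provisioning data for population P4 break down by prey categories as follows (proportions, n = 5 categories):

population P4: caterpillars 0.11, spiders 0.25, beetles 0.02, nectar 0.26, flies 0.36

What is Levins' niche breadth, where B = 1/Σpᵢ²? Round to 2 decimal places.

Σpᵢ² = 0.11² + 0.25² + 0.02² + 0.26² + 0.36² = 0.0121 + 0.0625 + 0.0004 + 0.0676 + 0.1296 = 0.2722
B = 1 / 0.2722 = 3.6738

3.67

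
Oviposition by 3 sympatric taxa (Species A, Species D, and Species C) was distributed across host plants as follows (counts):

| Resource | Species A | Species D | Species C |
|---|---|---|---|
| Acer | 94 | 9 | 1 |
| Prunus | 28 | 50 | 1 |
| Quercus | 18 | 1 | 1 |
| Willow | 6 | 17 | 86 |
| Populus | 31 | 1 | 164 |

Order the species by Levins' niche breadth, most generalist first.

Proportions for Species A (n=177): 94/177=0.5311, 28/177=0.1582, 18/177=0.1017, 6/177=0.0339, 31/177=0.1751
Proportions for Species D (n=78): 9/78=0.1154, 50/78=0.6410, 1/78=0.0128, 17/78=0.2179, 1/78=0.0128
Proportions for Species C (n=253): 1/253=0.0040, 1/253=0.0040, 1/253=0.0040, 86/253=0.3399, 164/253=0.6482
Σp_Aᵢ² = 0.5311² + 0.1582² + 0.1017² + 0.0339² + 0.1751² = 0.282067 + 0.025027 + 0.010343 + 0.001149 + 0.030660 = 0.349246
B_A = 1 / 0.349246 = 2.8633
Σp_Dᵢ² = 0.1154² + 0.6410² + 0.0128² + 0.2179² + 0.0128² = 0.013317 + 0.410881 + 0.000164 + 0.047480 + 0.000164 = 0.472006
B_D = 1 / 0.472006 = 2.1186
Σp_Cᵢ² = 0.0040² + 0.0040² + 0.0040² + 0.3399² + 0.6482² = 0.000016 + 0.000016 + 0.000016 + 0.115532 + 0.420163 = 0.535743
B_C = 1 / 0.535743 = 1.8666
Ranking by B (broadest → narrowest): Species A (2.86) > Species D (2.12) > Species C (1.87)

Species A > Species D > Species C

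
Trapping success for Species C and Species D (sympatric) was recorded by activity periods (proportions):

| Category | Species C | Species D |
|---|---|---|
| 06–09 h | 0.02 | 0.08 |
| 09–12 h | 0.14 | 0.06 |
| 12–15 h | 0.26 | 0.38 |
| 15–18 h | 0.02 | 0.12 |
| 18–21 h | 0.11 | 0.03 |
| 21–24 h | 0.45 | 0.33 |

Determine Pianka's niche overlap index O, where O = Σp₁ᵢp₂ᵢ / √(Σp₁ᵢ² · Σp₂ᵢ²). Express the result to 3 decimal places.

Σ p₁ᵢp₂ᵢ = 0.0016 + 0.0084 + 0.0988 + 0.0024 + 0.0033 + 0.1485 = 0.2630
Σp_1ᵢ² = 0.02² + 0.14² + 0.26² + 0.02² + 0.11² + 0.45² = 0.0004 + 0.0196 + 0.0676 + 0.0004 + 0.0121 + 0.2025 = 0.3026
Σp_2ᵢ² = 0.08² + 0.06² + 0.38² + 0.12² + 0.03² + 0.33² = 0.0064 + 0.0036 + 0.1444 + 0.0144 + 0.0009 + 0.1089 = 0.2786
O = 0.2630 / √(0.3026 × 0.2786) = 0.2630 / 0.290352 = 0.90580

0.906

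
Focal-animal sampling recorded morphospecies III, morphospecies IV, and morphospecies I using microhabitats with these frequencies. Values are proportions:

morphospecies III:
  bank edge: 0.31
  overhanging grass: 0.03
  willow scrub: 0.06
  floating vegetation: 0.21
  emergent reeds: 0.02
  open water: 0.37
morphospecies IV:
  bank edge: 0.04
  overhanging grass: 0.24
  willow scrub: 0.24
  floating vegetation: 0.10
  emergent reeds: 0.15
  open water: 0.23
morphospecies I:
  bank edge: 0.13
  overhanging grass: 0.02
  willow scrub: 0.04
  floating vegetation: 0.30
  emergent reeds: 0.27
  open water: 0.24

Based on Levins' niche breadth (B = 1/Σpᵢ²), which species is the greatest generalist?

Σp_IIIᵢ² = 0.31² + 0.03² + 0.06² + 0.21² + 0.02² + 0.37² = 0.0961 + 0.0009 + 0.0036 + 0.0441 + 0.0004 + 0.1369 = 0.2820
B_III = 1 / 0.2820 = 3.5461
Σp_IVᵢ² = 0.04² + 0.24² + 0.24² + 0.10² + 0.15² + 0.23² = 0.0016 + 0.0576 + 0.0576 + 0.0100 + 0.0225 + 0.0529 = 0.2022
B_IV = 1 / 0.2022 = 4.9456
Σp_Iᵢ² = 0.13² + 0.02² + 0.04² + 0.30² + 0.27² + 0.24² = 0.0169 + 0.0004 + 0.0016 + 0.0900 + 0.0729 + 0.0576 = 0.2394
B_I = 1 / 0.2394 = 4.1771
Highest B → broadest niche (most generalist): morphospecies IV (B = 4.95).

morphospecies IV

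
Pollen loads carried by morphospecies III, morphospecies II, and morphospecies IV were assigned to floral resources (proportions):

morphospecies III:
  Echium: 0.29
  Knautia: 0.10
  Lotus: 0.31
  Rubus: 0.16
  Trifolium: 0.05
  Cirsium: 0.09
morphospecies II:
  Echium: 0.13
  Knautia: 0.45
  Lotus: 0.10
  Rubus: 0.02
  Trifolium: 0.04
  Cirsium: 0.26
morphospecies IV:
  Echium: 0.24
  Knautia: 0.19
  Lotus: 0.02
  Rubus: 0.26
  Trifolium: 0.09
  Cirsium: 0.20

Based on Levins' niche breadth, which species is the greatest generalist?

Σp_IIIᵢ² = 0.29² + 0.10² + 0.31² + 0.16² + 0.05² + 0.09² = 0.0841 + 0.0100 + 0.0961 + 0.0256 + 0.0025 + 0.0081 = 0.2264
B_III = 1 / 0.2264 = 4.4170
Σp_IIᵢ² = 0.13² + 0.45² + 0.10² + 0.02² + 0.04² + 0.26² = 0.0169 + 0.2025 + 0.0100 + 0.0004 + 0.0016 + 0.0676 = 0.2990
B_II = 1 / 0.2990 = 3.3445
Σp_IVᵢ² = 0.24² + 0.19² + 0.02² + 0.26² + 0.09² + 0.20² = 0.0576 + 0.0361 + 0.0004 + 0.0676 + 0.0081 + 0.0400 = 0.2098
B_IV = 1 / 0.2098 = 4.7664
Highest B → broadest niche (most generalist): morphospecies IV (B = 4.77).

morphospecies IV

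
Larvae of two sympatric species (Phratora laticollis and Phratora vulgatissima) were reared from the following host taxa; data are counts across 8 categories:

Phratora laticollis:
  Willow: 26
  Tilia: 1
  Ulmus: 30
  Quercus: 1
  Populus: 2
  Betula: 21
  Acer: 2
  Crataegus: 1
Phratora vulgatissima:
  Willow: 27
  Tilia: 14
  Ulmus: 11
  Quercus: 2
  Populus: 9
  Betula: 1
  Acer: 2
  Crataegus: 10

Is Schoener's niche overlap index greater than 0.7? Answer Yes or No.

Proportions for Phratora laticollis (n=84): 26/84=0.3095, 1/84=0.0119, 30/84=0.3571, 1/84=0.0119, 2/84=0.0238, 21/84=0.2500, 2/84=0.0238, 1/84=0.0119
Proportions for Phratora vulgatissima (n=76): 27/76=0.3553, 14/76=0.1842, 11/76=0.1447, 2/76=0.0263, 9/76=0.1184, 1/76=0.0132, 2/76=0.0263, 10/76=0.1316
Σ|p₁ᵢ − p₂ᵢ| = 0.0458 + 0.1723 + 0.2124 + 0.0144 + 0.0946 + 0.2368 + 0.0025 + 0.1197 = 0.8985
D = 1 − ½ × 0.8985 = 1 − 0.44925 = 0.55075
D = 0.55075 < 0.7 → No.

No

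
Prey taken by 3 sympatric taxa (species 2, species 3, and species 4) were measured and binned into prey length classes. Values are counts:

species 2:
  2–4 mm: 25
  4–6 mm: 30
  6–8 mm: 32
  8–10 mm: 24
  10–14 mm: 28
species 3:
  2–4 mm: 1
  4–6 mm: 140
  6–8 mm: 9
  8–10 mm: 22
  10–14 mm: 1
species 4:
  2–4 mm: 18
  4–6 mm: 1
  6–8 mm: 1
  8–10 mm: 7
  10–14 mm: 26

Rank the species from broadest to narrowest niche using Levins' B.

Proportions for species 2 (n=139): 25/139=0.1799, 30/139=0.2158, 32/139=0.2302, 24/139=0.1727, 28/139=0.2014
Proportions for species 3 (n=173): 1/173=0.0058, 140/173=0.8092, 9/173=0.0520, 22/173=0.1272, 1/173=0.0058
Proportions for species 4 (n=53): 18/53=0.3396, 1/53=0.0189, 1/53=0.0189, 7/53=0.1321, 26/53=0.4906
Σp_2ᵢ² = 0.1799² + 0.2158² + 0.2302² + 0.1727² + 0.2014² = 0.032364 + 0.046570 + 0.052992 + 0.029825 + 0.040562 = 0.202313
B_2 = 1 / 0.202313 = 4.9428
Σp_3ᵢ² = 0.0058² + 0.8092² + 0.0520² + 0.1272² + 0.0058² = 0.000034 + 0.654805 + 0.002704 + 0.016180 + 0.000034 = 0.673757
B_3 = 1 / 0.673757 = 1.4842
Σp_4ᵢ² = 0.3396² + 0.0189² + 0.0189² + 0.1321² + 0.4906² = 0.115328 + 0.000357 + 0.000357 + 0.017450 + 0.240688 = 0.374180
B_4 = 1 / 0.374180 = 2.6725
Ranking by B (broadest → narrowest): species 2 (4.94) > species 4 (2.67) > species 3 (1.48)

species 2 > species 4 > species 3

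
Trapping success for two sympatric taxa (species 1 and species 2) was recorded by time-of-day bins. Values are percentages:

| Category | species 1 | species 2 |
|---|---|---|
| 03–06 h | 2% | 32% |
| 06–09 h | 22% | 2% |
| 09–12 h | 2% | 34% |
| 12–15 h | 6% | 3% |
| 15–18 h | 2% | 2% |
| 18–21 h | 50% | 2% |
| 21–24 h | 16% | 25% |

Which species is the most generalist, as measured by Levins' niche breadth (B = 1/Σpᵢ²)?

Convert percentages to proportions (divide by 100).
Σp_1ᵢ² = 0.02² + 0.22² + 0.02² + 0.06² + 0.02² + 0.50² + 0.16² = 0.0004 + 0.0484 + 0.0004 + 0.0036 + 0.0004 + 0.2500 + 0.0256 = 0.3288
B_1 = 1 / 0.3288 = 3.0414
Σp_2ᵢ² = 0.32² + 0.02² + 0.34² + 0.03² + 0.02² + 0.02² + 0.25² = 0.1024 + 0.0004 + 0.1156 + 0.0009 + 0.0004 + 0.0004 + 0.0625 = 0.2826
B_2 = 1 / 0.2826 = 3.5386
Highest B → broadest niche (most generalist): species 2 (B = 3.54).

species 2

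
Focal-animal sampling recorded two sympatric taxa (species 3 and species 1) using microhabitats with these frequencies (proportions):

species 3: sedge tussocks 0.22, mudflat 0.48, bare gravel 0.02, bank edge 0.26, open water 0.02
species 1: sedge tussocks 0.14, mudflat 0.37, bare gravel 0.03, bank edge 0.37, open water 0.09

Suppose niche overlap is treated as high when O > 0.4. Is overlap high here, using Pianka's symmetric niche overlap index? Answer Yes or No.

Σ p₁ᵢp₂ᵢ = 0.0308 + 0.1776 + 0.0006 + 0.0962 + 0.0018 = 0.3070
Σp_1ᵢ² = 0.22² + 0.48² + 0.02² + 0.26² + 0.02² = 0.0484 + 0.2304 + 0.0004 + 0.0676 + 0.0004 = 0.3472
Σp_2ᵢ² = 0.14² + 0.37² + 0.03² + 0.37² + 0.09² = 0.0196 + 0.1369 + 0.0009 + 0.1369 + 0.0081 = 0.3024
O = 0.3070 / √(0.3472 × 0.3024) = 0.3070 / 0.32403 = 0.9474
O = 0.9474 > 0.4 → Yes.

Yes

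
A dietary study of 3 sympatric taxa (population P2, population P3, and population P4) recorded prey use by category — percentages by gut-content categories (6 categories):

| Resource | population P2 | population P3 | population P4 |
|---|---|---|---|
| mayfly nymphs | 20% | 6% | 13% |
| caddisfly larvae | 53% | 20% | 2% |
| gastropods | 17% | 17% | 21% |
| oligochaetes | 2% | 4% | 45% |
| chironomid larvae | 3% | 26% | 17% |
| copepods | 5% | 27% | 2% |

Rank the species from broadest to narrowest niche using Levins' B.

Convert percentages to proportions (divide by 100).
Σp_P2ᵢ² = 0.20² + 0.53² + 0.17² + 0.02² + 0.03² + 0.05² = 0.0400 + 0.2809 + 0.0289 + 0.0004 + 0.0009 + 0.0025 = 0.3536
B_P2 = 1 / 0.3536 = 2.8281
Σp_P3ᵢ² = 0.06² + 0.20² + 0.17² + 0.04² + 0.26² + 0.27² = 0.0036 + 0.0400 + 0.0289 + 0.0016 + 0.0676 + 0.0729 = 0.2146
B_P3 = 1 / 0.2146 = 4.6598
Σp_P4ᵢ² = 0.13² + 0.02² + 0.21² + 0.45² + 0.17² + 0.02² = 0.0169 + 0.0004 + 0.0441 + 0.2025 + 0.0289 + 0.0004 = 0.2932
B_P4 = 1 / 0.2932 = 3.4106
Ranking by B (broadest → narrowest): population P3 (4.66) > population P4 (3.41) > population P2 (2.83)

population P3 > population P4 > population P2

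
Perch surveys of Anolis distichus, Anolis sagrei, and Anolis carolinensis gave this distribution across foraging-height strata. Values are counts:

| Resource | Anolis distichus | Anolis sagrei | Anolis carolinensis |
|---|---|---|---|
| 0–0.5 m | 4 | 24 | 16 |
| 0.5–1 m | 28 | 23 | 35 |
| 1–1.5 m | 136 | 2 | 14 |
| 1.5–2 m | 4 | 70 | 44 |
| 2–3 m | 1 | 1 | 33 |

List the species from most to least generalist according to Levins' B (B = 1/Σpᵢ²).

Anolis carolinensis > Anolis sagrei > Anolis distichus

Proportions for Anolis distichus (n=173): 4/173=0.0231, 28/173=0.1618, 136/173=0.7861, 4/173=0.0231, 1/173=0.0058
Proportions for Anolis sagrei (n=120): 24/120=0.2000, 23/120=0.1917, 2/120=0.0167, 70/120=0.5833, 1/120=0.0083
Proportions for Anolis carolinensis (n=142): 16/142=0.1127, 35/142=0.2465, 14/142=0.0986, 44/142=0.3099, 33/142=0.2324
Σp_distᵢ² = 0.0231² + 0.1618² + 0.7861² + 0.0231² + 0.0058² = 0.000534 + 0.026179 + 0.617953 + 0.000534 + 0.000034 = 0.645234
B_dist = 1 / 0.645234 = 1.5498
Σp_sagrᵢ² = 0.2000² + 0.1917² + 0.0167² + 0.5833² + 0.0083² = 0.040000 + 0.036749 + 0.000279 + 0.340239 + 0.000069 = 0.417336
B_sagr = 1 / 0.417336 = 2.3962
Σp_caroᵢ² = 0.1127² + 0.2465² + 0.0986² + 0.3099² + 0.2324² = 0.012701 + 0.060762 + 0.009722 + 0.096038 + 0.054010 = 0.233233
B_caro = 1 / 0.233233 = 4.2876
Ranking by B (broadest → narrowest): Anolis carolinensis (4.29) > Anolis sagrei (2.40) > Anolis distichus (1.55)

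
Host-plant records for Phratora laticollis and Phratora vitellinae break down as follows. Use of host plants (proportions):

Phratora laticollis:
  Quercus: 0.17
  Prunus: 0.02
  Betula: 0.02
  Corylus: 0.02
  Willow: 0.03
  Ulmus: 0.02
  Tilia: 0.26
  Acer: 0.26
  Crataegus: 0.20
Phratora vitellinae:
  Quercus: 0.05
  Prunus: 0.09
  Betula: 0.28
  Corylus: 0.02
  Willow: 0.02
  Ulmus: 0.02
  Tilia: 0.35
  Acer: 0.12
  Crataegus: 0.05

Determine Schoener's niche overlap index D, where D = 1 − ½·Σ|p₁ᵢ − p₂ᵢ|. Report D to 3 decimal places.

Σ|p₁ᵢ − p₂ᵢ| = 0.12 + 0.07 + 0.26 + 0.00 + 0.01 + 0.00 + 0.09 + 0.14 + 0.15 = 0.84
D = 1 − ½ × 0.84 = 1 − 0.420 = 0.58000

0.580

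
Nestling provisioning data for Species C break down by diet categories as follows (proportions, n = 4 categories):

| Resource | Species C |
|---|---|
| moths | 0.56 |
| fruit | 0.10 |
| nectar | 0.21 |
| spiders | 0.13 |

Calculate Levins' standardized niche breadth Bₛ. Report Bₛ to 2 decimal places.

Σpᵢ² = 0.56² + 0.10² + 0.21² + 0.13² = 0.3136 + 0.0100 + 0.0441 + 0.0169 = 0.3846
B = 1 / 0.3846 = 2.6001
Bₛ = (B − 1)/(n − 1) = (2.6001 − 1)/(4 − 1) = 1.6001/3 = 0.5334

0.53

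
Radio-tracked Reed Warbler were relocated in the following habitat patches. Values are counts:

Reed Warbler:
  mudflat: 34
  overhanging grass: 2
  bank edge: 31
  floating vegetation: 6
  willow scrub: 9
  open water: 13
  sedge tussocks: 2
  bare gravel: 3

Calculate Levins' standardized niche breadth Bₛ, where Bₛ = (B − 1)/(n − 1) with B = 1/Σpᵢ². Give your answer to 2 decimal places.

Proportions for Reed Warbler (n=100): 34/100=0.3400, 2/100=0.0200, 31/100=0.3100, 6/100=0.0600, 9/100=0.0900, 13/100=0.1300, 2/100=0.0200, 3/100=0.0300
Σpᵢ² = 0.3400² + 0.0200² + 0.3100² + 0.0600² + 0.0900² + 0.1300² + 0.0200² + 0.0300² = 0.115600 + 0.000400 + 0.096100 + 0.003600 + 0.008100 + 0.016900 + 0.000400 + 0.000900 = 0.242000
B = 1 / 0.242000 = 4.1322
Bₛ = (B − 1)/(n − 1) = (4.1322 − 1)/(8 − 1) = 3.1322/7 = 0.4475

0.45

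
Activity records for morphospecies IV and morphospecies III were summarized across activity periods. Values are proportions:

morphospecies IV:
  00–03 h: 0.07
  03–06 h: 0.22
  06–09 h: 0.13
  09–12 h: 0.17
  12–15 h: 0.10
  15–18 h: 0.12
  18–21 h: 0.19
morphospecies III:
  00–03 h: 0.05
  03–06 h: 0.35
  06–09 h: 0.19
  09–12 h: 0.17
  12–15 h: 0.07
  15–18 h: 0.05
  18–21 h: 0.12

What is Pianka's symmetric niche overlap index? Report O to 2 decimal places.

Σ p₁ᵢp₂ᵢ = 0.0035 + 0.0770 + 0.0247 + 0.0289 + 0.0070 + 0.0060 + 0.0228 = 0.1699
Σp_1ᵢ² = 0.07² + 0.22² + 0.13² + 0.17² + 0.10² + 0.12² + 0.19² = 0.0049 + 0.0484 + 0.0169 + 0.0289 + 0.0100 + 0.0144 + 0.0361 = 0.1596
Σp_2ᵢ² = 0.05² + 0.35² + 0.19² + 0.17² + 0.07² + 0.05² + 0.12² = 0.0025 + 0.1225 + 0.0361 + 0.0289 + 0.0049 + 0.0025 + 0.0144 = 0.2118
O = 0.1699 / √(0.1596 × 0.2118) = 0.1699 / 0.18386 = 0.9241

0.92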